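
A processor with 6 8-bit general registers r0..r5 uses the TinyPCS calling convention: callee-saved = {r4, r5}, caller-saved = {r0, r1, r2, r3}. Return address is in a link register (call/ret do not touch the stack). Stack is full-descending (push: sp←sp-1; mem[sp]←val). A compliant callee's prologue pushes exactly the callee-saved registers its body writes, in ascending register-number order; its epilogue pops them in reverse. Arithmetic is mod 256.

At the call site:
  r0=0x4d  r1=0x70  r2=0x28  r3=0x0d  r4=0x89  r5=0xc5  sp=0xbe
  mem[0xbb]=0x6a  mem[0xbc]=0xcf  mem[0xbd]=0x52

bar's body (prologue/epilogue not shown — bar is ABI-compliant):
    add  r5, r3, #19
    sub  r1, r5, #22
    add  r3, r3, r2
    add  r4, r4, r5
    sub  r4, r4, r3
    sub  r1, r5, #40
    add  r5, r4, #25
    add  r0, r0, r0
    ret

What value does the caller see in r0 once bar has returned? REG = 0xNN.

prologue: push r4 -> mem[0xbd]=0x89, sp=0xbd
prologue: push r5 -> mem[0xbc]=0xc5, sp=0xbc
body[0] add  r5, r3, #19 -> r5=0x20
body[1] sub  r1, r5, #22 -> r1=0x0a
body[2] add  r3, r3, r2 -> r3=0x35
body[3] add  r4, r4, r5 -> r4=0xa9
body[4] sub  r4, r4, r3 -> r4=0x74
body[5] sub  r1, r5, #40 -> r1=0xf8
body[6] add  r5, r4, #25 -> r5=0x8d
body[7] add  r0, r0, r0 -> r0=0x9a
epilogue: pop r5=0xc5, sp=0xbd
epilogue: pop r4=0x89, sp=0xbe
r0 is caller-saved -> body value

REG = 0x9a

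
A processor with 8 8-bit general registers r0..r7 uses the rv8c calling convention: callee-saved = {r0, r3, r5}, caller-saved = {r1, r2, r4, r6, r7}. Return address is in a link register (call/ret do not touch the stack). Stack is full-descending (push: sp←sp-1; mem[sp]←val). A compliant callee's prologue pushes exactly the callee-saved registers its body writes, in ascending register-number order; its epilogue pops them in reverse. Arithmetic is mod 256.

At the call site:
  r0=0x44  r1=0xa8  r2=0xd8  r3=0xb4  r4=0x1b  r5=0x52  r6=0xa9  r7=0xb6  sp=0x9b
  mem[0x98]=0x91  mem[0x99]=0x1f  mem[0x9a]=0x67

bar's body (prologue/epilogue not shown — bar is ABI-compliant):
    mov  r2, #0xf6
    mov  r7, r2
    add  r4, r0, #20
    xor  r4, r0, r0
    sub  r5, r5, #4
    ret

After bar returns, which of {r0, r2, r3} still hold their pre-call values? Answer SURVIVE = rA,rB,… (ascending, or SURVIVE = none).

prologue: push r5 → mem[0x9a]=0x52, sp=0x9a
body[0] mov  r2, #0xf6 → r2=0xf6
body[1] mov  r7, r2 → r7=0xf6
body[2] add  r4, r0, #20 → r4=0x58
body[3] xor  r4, r0, r0 → r4=0x00
body[4] sub  r5, r5, #4 → r5=0x4e
epilogue: pop r5=0x52, sp=0x9b
r0: callee-saved, written=False
r2: caller-saved, written=True
r3: callee-saved, written=False

SURVIVE = r0,r3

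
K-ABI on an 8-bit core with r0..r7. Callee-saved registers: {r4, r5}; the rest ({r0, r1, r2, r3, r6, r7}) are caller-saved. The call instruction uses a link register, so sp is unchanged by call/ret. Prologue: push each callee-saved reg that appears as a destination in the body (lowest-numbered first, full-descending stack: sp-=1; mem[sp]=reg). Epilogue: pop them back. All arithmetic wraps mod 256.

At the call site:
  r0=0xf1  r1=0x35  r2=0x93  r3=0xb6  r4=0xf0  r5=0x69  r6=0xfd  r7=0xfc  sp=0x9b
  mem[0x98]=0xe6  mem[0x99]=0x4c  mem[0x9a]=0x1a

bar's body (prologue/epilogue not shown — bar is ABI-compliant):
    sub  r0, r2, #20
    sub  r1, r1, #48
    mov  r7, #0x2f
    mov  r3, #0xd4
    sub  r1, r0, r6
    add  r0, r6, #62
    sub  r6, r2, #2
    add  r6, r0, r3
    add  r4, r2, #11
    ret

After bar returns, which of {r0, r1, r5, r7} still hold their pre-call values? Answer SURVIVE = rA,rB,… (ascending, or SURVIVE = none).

SURVIVE = r5

prologue: push r4 → mem[0x9a]=0xf0, sp=0x9a
body[0] sub  r0, r2, #20 → r0=0x7f
body[1] sub  r1, r1, #48 → r1=0x05
body[2] mov  r7, #0x2f → r7=0x2f
body[3] mov  r3, #0xd4 → r3=0xd4
body[4] sub  r1, r0, r6 → r1=0x82
body[5] add  r0, r6, #62 → r0=0x3b
body[6] sub  r6, r2, #2 → r6=0x91
body[7] add  r6, r0, r3 → r6=0x0f
body[8] add  r4, r2, #11 → r4=0x9e
epilogue: pop r4=0xf0, sp=0x9b
r0: caller-saved, written=True
r1: caller-saved, written=True
r5: callee-saved, written=False
r7: caller-saved, written=True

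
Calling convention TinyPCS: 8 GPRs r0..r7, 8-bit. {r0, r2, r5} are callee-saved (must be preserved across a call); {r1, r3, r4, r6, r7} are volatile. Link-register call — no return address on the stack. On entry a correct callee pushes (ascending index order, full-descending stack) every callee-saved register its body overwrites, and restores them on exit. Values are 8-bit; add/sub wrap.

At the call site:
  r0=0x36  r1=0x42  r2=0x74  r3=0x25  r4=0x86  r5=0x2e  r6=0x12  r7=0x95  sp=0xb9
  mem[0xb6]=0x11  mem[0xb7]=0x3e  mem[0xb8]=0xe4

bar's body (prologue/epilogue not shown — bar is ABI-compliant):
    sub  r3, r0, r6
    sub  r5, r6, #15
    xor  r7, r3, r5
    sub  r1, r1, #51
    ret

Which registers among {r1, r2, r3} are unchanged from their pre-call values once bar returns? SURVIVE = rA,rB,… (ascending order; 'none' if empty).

prologue: push r5 -> mem[0xb8]=0x2e, sp=0xb8
body[0] sub  r3, r0, r6 -> r3=0x24
body[1] sub  r5, r6, #15 -> r5=0x03
body[2] xor  r7, r3, r5 -> r7=0x27
body[3] sub  r1, r1, #51 -> r1=0x0f
epilogue: pop r5=0x2e, sp=0xb9
r1: caller-saved, written=True
r2: callee-saved, written=False
r3: caller-saved, written=True

SURVIVE = r2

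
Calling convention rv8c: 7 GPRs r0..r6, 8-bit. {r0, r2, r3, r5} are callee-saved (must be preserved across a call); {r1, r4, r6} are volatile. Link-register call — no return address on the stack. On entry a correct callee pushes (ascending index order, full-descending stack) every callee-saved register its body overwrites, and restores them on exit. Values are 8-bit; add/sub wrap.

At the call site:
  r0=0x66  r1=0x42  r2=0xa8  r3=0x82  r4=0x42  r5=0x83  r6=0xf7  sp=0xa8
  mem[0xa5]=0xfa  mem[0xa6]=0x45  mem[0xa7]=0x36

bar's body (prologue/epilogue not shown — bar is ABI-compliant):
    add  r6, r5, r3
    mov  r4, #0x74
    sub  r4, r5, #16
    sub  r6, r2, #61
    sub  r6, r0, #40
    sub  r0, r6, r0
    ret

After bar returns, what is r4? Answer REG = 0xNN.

REG = 0x73

prologue: push r0 -> mem[0xa7]=0x66, sp=0xa7
body[0] add  r6, r5, r3 -> r6=0x05
body[1] mov  r4, #0x74 -> r4=0x74
body[2] sub  r4, r5, #16 -> r4=0x73
body[3] sub  r6, r2, #61 -> r6=0x6b
body[4] sub  r6, r0, #40 -> r6=0x3e
body[5] sub  r0, r6, r0 -> r0=0xd8
epilogue: pop r0=0x66, sp=0xa8
r4 is caller-saved -> body value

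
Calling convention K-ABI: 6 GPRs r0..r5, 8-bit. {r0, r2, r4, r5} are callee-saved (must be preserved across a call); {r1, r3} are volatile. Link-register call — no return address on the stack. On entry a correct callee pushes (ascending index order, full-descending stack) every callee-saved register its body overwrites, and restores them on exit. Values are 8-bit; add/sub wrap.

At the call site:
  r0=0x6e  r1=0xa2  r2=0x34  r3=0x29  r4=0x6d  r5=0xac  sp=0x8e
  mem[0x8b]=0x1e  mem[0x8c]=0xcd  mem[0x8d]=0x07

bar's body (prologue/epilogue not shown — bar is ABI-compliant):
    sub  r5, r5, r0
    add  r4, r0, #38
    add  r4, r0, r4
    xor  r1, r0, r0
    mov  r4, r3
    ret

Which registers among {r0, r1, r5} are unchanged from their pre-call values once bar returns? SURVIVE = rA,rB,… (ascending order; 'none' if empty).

SURVIVE = r0,r5

prologue: push r4 -> mem[0x8d]=0x6d, sp=0x8d
prologue: push r5 -> mem[0x8c]=0xac, sp=0x8c
body[0] sub  r5, r5, r0 -> r5=0x3e
body[1] add  r4, r0, #38 -> r4=0x94
body[2] add  r4, r0, r4 -> r4=0x02
body[3] xor  r1, r0, r0 -> r1=0x00
body[4] mov  r4, r3 -> r4=0x29
epilogue: pop r5=0xac, sp=0x8d
epilogue: pop r4=0x6d, sp=0x8e
r0: callee-saved, written=False
r1: caller-saved, written=True
r5: callee-saved, written=True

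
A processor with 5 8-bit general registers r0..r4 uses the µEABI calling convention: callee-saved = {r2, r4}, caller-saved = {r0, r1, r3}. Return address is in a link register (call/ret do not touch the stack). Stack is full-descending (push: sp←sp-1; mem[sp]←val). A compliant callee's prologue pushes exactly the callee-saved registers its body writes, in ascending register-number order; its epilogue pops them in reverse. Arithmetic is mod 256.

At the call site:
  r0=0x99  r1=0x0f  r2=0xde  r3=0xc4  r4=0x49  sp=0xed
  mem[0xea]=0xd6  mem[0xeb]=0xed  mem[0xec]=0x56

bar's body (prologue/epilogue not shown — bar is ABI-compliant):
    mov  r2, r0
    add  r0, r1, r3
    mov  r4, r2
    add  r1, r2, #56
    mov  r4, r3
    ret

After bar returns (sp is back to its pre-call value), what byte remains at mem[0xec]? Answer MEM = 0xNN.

MEM = 0xde

prologue: push r2 -> mem[0xec]=0xde, sp=0xec
prologue: push r4 -> mem[0xeb]=0x49, sp=0xeb
body[0] mov  r2, r0 -> r2=0x99
body[1] add  r0, r1, r3 -> r0=0xd3
body[2] mov  r4, r2 -> r4=0x99
body[3] add  r1, r2, #56 -> r1=0xd1
body[4] mov  r4, r3 -> r4=0xc4
epilogue: pop r4=0x49, sp=0xec
epilogue: pop r2=0xde, sp=0xed
prologue pushed ['r2', 'r4'] at ['0xec', '0xeb']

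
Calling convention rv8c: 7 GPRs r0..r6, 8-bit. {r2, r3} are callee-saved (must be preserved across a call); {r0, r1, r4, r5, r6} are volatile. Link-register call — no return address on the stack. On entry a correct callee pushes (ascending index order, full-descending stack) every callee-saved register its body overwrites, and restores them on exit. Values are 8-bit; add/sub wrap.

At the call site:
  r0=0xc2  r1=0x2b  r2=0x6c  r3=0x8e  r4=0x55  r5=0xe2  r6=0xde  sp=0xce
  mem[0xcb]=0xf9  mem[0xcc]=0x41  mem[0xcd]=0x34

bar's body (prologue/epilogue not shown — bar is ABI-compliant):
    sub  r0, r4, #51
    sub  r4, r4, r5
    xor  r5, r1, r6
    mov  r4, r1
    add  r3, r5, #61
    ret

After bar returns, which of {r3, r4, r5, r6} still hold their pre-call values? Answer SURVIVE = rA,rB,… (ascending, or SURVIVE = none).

SURVIVE = r3,r6

prologue: push r3 → mem[0xcd]=0x8e, sp=0xcd
body[0] sub  r0, r4, #51 → r0=0x22
body[1] sub  r4, r4, r5 → r4=0x73
body[2] xor  r5, r1, r6 → r5=0xf5
body[3] mov  r4, r1 → r4=0x2b
body[4] add  r3, r5, #61 → r3=0x32
epilogue: pop r3=0x8e, sp=0xce
r3: callee-saved, written=True
r4: caller-saved, written=True
r5: caller-saved, written=True
r6: caller-saved, written=False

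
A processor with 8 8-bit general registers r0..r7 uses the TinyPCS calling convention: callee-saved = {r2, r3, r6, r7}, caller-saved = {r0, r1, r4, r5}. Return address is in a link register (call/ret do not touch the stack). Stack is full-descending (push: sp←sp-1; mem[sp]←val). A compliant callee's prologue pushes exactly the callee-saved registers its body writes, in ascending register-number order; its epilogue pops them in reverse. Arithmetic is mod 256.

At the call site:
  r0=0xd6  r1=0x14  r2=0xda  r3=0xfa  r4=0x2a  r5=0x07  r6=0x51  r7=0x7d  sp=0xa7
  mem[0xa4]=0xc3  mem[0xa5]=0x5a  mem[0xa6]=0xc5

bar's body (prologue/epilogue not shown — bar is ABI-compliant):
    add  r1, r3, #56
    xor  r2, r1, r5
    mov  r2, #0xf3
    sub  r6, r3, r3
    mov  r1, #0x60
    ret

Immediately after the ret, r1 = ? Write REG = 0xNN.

prologue: push r2 → mem[0xa6]=0xda, sp=0xa6
prologue: push r6 → mem[0xa5]=0x51, sp=0xa5
body[0] add  r1, r3, #56 → r1=0x32
body[1] xor  r2, r1, r5 → r2=0x35
body[2] mov  r2, #0xf3 → r2=0xf3
body[3] sub  r6, r3, r3 → r6=0x00
body[4] mov  r1, #0x60 → r1=0x60
epilogue: pop r6=0x51, sp=0xa6
epilogue: pop r2=0xda, sp=0xa7
r1 is caller-saved → body value

REG = 0x60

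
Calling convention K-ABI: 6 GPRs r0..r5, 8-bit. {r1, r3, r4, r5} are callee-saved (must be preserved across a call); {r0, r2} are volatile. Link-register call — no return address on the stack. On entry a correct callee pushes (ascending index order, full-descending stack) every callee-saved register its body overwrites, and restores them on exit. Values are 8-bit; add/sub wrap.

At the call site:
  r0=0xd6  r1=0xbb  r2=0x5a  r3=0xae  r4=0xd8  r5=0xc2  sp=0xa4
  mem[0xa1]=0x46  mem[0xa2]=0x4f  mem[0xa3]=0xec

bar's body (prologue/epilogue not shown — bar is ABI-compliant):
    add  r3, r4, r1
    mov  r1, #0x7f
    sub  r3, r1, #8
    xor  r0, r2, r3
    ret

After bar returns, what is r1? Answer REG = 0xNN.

REG = 0xbb

prologue: push r1 → mem[0xa3]=0xbb, sp=0xa3
prologue: push r3 → mem[0xa2]=0xae, sp=0xa2
body[0] add  r3, r4, r1 → r3=0x93
body[1] mov  r1, #0x7f → r1=0x7f
body[2] sub  r3, r1, #8 → r3=0x77
body[3] xor  r0, r2, r3 → r0=0x2d
epilogue: pop r3=0xae, sp=0xa3
epilogue: pop r1=0xbb, sp=0xa4
r1 is callee-saved → restored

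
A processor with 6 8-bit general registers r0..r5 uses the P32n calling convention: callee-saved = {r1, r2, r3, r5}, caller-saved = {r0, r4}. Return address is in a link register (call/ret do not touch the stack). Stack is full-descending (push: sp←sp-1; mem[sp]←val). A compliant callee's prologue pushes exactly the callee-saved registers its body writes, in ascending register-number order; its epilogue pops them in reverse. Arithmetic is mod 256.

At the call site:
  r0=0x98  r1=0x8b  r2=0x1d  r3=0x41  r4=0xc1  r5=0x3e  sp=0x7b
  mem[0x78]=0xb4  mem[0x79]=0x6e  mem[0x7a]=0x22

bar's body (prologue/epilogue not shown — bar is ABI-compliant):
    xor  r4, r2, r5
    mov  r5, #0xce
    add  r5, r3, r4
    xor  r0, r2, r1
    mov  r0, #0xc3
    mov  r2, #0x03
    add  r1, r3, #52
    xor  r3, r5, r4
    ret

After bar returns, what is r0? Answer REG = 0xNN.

REG = 0xc3

prologue: push r1 → mem[0x7a]=0x8b, sp=0x7a
prologue: push r2 → mem[0x79]=0x1d, sp=0x79
prologue: push r3 → mem[0x78]=0x41, sp=0x78
prologue: push r5 → mem[0x77]=0x3e, sp=0x77
body[0] xor  r4, r2, r5 → r4=0x23
body[1] mov  r5, #0xce → r5=0xce
body[2] add  r5, r3, r4 → r5=0x64
body[3] xor  r0, r2, r1 → r0=0x96
body[4] mov  r0, #0xc3 → r0=0xc3
body[5] mov  r2, #0x03 → r2=0x03
body[6] add  r1, r3, #52 → r1=0x75
body[7] xor  r3, r5, r4 → r3=0x47
epilogue: pop r5=0x3e, sp=0x78
epilogue: pop r3=0x41, sp=0x79
epilogue: pop r2=0x1d, sp=0x7a
epilogue: pop r1=0x8b, sp=0x7b
r0 is caller-saved → body value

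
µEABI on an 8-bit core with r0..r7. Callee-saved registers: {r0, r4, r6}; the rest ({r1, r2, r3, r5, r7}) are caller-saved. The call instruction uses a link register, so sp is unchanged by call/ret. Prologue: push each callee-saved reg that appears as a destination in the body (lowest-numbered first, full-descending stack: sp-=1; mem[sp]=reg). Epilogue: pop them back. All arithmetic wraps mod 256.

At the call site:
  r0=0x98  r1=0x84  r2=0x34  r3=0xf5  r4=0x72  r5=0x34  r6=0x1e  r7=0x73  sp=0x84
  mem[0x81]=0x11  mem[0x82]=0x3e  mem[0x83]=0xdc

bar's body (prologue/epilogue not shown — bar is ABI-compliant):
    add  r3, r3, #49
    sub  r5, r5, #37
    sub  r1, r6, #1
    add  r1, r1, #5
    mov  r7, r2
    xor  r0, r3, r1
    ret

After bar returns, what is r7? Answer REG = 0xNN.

REG = 0x34

prologue: push r0 → mem[0x83]=0x98, sp=0x83
body[0] add  r3, r3, #49 → r3=0x26
body[1] sub  r5, r5, #37 → r5=0x0f
body[2] sub  r1, r6, #1 → r1=0x1d
body[3] add  r1, r1, #5 → r1=0x22
body[4] mov  r7, r2 → r7=0x34
body[5] xor  r0, r3, r1 → r0=0x04
epilogue: pop r0=0x98, sp=0x84
r7 is caller-saved → body value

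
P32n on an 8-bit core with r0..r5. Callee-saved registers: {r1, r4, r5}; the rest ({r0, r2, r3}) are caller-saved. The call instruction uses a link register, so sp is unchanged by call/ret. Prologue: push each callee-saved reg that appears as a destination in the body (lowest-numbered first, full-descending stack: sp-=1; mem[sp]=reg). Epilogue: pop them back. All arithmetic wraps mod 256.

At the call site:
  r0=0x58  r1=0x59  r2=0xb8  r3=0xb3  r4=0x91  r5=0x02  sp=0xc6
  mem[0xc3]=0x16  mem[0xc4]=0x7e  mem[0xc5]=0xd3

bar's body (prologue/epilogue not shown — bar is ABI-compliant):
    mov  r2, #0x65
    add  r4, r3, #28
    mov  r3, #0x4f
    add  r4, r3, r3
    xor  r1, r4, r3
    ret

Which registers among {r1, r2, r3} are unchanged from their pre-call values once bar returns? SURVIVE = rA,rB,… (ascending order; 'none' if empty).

SURVIVE = r1

prologue: push r1 → mem[0xc5]=0x59, sp=0xc5
prologue: push r4 → mem[0xc4]=0x91, sp=0xc4
body[0] mov  r2, #0x65 → r2=0x65
body[1] add  r4, r3, #28 → r4=0xcf
body[2] mov  r3, #0x4f → r3=0x4f
body[3] add  r4, r3, r3 → r4=0x9e
body[4] xor  r1, r4, r3 → r1=0xd1
epilogue: pop r4=0x91, sp=0xc5
epilogue: pop r1=0x59, sp=0xc6
r1: callee-saved, written=True
r2: caller-saved, written=True
r3: caller-saved, written=True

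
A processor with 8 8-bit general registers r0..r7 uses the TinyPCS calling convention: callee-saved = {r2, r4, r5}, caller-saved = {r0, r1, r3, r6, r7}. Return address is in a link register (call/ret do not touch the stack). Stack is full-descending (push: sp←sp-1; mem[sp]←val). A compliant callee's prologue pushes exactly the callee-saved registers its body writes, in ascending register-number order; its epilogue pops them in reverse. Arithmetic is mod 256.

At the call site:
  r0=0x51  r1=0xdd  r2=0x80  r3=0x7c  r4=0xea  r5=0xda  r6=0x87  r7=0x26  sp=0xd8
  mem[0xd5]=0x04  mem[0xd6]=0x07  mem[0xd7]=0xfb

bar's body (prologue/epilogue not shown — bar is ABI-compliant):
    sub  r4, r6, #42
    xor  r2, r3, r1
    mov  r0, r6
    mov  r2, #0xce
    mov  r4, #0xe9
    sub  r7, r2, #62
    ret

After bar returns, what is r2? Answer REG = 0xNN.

REG = 0x80

prologue: push r2 -> mem[0xd7]=0x80, sp=0xd7
prologue: push r4 -> mem[0xd6]=0xea, sp=0xd6
body[0] sub  r4, r6, #42 -> r4=0x5d
body[1] xor  r2, r3, r1 -> r2=0xa1
body[2] mov  r0, r6 -> r0=0x87
body[3] mov  r2, #0xce -> r2=0xce
body[4] mov  r4, #0xe9 -> r4=0xe9
body[5] sub  r7, r2, #62 -> r7=0x90
epilogue: pop r4=0xea, sp=0xd7
epilogue: pop r2=0x80, sp=0xd8
r2 is callee-saved -> restored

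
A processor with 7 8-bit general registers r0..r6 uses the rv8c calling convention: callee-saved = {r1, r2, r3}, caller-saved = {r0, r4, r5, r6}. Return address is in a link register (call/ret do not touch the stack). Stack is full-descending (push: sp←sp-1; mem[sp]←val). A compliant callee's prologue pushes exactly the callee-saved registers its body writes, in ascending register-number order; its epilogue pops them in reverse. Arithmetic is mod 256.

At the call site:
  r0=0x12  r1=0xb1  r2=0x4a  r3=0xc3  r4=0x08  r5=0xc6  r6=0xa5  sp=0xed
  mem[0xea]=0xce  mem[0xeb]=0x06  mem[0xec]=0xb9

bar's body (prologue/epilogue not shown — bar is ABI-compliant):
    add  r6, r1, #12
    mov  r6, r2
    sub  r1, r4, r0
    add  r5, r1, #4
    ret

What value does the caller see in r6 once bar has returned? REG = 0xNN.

prologue: push r1 -> mem[0xec]=0xb1, sp=0xec
body[0] add  r6, r1, #12 -> r6=0xbd
body[1] mov  r6, r2 -> r6=0x4a
body[2] sub  r1, r4, r0 -> r1=0xf6
body[3] add  r5, r1, #4 -> r5=0xfa
epilogue: pop r1=0xb1, sp=0xed
r6 is caller-saved -> body value

REG = 0x4a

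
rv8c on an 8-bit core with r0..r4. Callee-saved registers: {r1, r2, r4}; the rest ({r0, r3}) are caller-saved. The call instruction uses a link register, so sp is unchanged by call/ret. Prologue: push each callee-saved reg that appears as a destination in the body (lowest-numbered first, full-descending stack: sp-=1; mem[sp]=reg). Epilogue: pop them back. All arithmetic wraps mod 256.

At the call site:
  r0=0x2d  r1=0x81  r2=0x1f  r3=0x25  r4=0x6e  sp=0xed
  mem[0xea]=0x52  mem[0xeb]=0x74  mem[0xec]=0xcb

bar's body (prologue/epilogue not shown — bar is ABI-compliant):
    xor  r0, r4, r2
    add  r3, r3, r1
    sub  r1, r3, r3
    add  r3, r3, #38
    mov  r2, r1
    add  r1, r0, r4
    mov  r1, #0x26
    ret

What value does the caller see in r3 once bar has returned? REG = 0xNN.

prologue: push r1 → mem[0xec]=0x81, sp=0xec
prologue: push r2 → mem[0xeb]=0x1f, sp=0xeb
body[0] xor  r0, r4, r2 → r0=0x71
body[1] add  r3, r3, r1 → r3=0xa6
body[2] sub  r1, r3, r3 → r1=0x00
body[3] add  r3, r3, #38 → r3=0xcc
body[4] mov  r2, r1 → r2=0x00
body[5] add  r1, r0, r4 → r1=0xdf
body[6] mov  r1, #0x26 → r1=0x26
epilogue: pop r2=0x1f, sp=0xec
epilogue: pop r1=0x81, sp=0xed
r3 is caller-saved → body value

REG = 0xcc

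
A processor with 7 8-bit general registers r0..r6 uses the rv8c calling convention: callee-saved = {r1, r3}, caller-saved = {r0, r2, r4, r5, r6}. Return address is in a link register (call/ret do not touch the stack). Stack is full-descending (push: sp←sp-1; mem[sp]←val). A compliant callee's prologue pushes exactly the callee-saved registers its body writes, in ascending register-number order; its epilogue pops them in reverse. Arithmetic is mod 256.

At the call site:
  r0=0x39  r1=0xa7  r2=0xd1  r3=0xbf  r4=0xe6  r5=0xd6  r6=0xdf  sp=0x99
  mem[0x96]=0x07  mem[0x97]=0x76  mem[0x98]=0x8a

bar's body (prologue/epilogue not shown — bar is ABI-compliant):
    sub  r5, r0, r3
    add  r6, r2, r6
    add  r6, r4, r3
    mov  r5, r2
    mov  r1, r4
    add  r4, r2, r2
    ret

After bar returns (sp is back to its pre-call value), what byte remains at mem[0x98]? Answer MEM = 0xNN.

MEM = 0xa7

prologue: push r1 -> mem[0x98]=0xa7, sp=0x98
body[0] sub  r5, r0, r3 -> r5=0x7a
body[1] add  r6, r2, r6 -> r6=0xb0
body[2] add  r6, r4, r3 -> r6=0xa5
body[3] mov  r5, r2 -> r5=0xd1
body[4] mov  r1, r4 -> r1=0xe6
body[5] add  r4, r2, r2 -> r4=0xa2
epilogue: pop r1=0xa7, sp=0x99
prologue pushed ['r1'] at ['0x98']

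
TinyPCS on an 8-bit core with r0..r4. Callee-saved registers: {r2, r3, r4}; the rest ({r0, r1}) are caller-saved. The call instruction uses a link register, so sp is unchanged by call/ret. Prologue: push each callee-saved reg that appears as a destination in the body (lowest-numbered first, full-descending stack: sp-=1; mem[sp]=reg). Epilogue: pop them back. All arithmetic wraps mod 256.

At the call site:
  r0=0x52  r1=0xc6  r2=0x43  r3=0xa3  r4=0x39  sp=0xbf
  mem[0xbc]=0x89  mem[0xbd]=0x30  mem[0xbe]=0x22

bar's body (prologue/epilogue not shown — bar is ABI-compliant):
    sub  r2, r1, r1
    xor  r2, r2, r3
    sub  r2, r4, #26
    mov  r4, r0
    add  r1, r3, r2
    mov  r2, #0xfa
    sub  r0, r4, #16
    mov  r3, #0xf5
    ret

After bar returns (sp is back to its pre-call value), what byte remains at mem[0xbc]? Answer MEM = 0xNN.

MEM = 0x39

prologue: push r2 → mem[0xbe]=0x43, sp=0xbe
prologue: push r3 → mem[0xbd]=0xa3, sp=0xbd
prologue: push r4 → mem[0xbc]=0x39, sp=0xbc
body[0] sub  r2, r1, r1 → r2=0x00
body[1] xor  r2, r2, r3 → r2=0xa3
body[2] sub  r2, r4, #26 → r2=0x1f
body[3] mov  r4, r0 → r4=0x52
body[4] add  r1, r3, r2 → r1=0xc2
body[5] mov  r2, #0xfa → r2=0xfa
body[6] sub  r0, r4, #16 → r0=0x42
body[7] mov  r3, #0xf5 → r3=0xf5
epilogue: pop r4=0x39, sp=0xbd
epilogue: pop r3=0xa3, sp=0xbe
epilogue: pop r2=0x43, sp=0xbf
prologue pushed ['r2', 'r3', 'r4'] at ['0xbe', '0xbd', '0xbc']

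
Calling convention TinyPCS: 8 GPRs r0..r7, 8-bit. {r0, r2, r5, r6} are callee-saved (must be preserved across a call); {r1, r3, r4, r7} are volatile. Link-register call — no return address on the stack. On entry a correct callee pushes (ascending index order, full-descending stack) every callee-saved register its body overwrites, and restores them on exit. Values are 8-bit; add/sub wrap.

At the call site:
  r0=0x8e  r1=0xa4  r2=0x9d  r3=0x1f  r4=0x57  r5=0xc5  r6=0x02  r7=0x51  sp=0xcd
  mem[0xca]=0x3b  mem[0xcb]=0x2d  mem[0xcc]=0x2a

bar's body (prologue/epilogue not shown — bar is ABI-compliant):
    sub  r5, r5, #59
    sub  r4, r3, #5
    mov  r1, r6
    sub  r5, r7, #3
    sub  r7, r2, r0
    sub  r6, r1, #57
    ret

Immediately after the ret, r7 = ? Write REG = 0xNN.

prologue: push r5 -> mem[0xcc]=0xc5, sp=0xcc
prologue: push r6 -> mem[0xcb]=0x02, sp=0xcb
body[0] sub  r5, r5, #59 -> r5=0x8a
body[1] sub  r4, r3, #5 -> r4=0x1a
body[2] mov  r1, r6 -> r1=0x02
body[3] sub  r5, r7, #3 -> r5=0x4e
body[4] sub  r7, r2, r0 -> r7=0x0f
body[5] sub  r6, r1, #57 -> r6=0xc9
epilogue: pop r6=0x02, sp=0xcc
epilogue: pop r5=0xc5, sp=0xcd
r7 is caller-saved -> body value

REG = 0x0f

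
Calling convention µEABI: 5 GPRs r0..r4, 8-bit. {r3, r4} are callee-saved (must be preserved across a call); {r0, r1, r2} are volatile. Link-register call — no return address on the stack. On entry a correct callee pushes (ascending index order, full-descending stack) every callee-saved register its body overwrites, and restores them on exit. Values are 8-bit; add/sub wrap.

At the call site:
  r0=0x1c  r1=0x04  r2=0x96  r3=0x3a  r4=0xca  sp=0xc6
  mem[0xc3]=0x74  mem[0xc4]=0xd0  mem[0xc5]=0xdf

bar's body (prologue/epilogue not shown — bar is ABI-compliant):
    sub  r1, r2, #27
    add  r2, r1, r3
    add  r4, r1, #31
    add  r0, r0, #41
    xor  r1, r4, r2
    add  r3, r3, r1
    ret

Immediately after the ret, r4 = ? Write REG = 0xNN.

REG = 0xca

prologue: push r3 → mem[0xc5]=0x3a, sp=0xc5
prologue: push r4 → mem[0xc4]=0xca, sp=0xc4
body[0] sub  r1, r2, #27 → r1=0x7b
body[1] add  r2, r1, r3 → r2=0xb5
body[2] add  r4, r1, #31 → r4=0x9a
body[3] add  r0, r0, #41 → r0=0x45
body[4] xor  r1, r4, r2 → r1=0x2f
body[5] add  r3, r3, r1 → r3=0x69
epilogue: pop r4=0xca, sp=0xc5
epilogue: pop r3=0x3a, sp=0xc6
r4 is callee-saved → restored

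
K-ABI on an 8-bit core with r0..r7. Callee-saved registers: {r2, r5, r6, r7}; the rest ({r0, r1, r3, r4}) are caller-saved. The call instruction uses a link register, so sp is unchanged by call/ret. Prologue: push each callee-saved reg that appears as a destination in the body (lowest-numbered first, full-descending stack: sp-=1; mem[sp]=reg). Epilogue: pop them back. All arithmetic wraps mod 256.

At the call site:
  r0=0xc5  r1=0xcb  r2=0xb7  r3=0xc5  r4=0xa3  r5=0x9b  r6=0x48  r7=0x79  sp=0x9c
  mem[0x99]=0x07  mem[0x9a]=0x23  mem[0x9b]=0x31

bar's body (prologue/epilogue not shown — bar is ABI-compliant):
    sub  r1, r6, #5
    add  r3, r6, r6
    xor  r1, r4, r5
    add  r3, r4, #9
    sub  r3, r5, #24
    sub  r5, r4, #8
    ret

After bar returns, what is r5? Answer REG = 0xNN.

REG = 0x9b

prologue: push r5 → mem[0x9b]=0x9b, sp=0x9b
body[0] sub  r1, r6, #5 → r1=0x43
body[1] add  r3, r6, r6 → r3=0x90
body[2] xor  r1, r4, r5 → r1=0x38
body[3] add  r3, r4, #9 → r3=0xac
body[4] sub  r3, r5, #24 → r3=0x83
body[5] sub  r5, r4, #8 → r5=0x9b
epilogue: pop r5=0x9b, sp=0x9c
r5 is callee-saved → restored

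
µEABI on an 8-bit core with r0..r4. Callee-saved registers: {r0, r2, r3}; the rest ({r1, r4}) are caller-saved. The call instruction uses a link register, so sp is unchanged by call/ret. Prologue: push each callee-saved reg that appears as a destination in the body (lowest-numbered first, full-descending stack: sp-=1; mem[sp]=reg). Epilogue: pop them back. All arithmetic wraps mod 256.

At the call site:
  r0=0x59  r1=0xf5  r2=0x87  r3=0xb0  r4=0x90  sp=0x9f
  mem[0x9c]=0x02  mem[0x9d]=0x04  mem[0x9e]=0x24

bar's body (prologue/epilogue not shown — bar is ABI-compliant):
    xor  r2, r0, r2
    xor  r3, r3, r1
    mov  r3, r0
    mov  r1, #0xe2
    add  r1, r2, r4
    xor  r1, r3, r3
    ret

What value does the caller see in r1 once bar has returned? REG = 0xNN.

REG = 0x00

prologue: push r2 -> mem[0x9e]=0x87, sp=0x9e
prologue: push r3 -> mem[0x9d]=0xb0, sp=0x9d
body[0] xor  r2, r0, r2 -> r2=0xde
body[1] xor  r3, r3, r1 -> r3=0x45
body[2] mov  r3, r0 -> r3=0x59
body[3] mov  r1, #0xe2 -> r1=0xe2
body[4] add  r1, r2, r4 -> r1=0x6e
body[5] xor  r1, r3, r3 -> r1=0x00
epilogue: pop r3=0xb0, sp=0x9e
epilogue: pop r2=0x87, sp=0x9f
r1 is caller-saved -> body value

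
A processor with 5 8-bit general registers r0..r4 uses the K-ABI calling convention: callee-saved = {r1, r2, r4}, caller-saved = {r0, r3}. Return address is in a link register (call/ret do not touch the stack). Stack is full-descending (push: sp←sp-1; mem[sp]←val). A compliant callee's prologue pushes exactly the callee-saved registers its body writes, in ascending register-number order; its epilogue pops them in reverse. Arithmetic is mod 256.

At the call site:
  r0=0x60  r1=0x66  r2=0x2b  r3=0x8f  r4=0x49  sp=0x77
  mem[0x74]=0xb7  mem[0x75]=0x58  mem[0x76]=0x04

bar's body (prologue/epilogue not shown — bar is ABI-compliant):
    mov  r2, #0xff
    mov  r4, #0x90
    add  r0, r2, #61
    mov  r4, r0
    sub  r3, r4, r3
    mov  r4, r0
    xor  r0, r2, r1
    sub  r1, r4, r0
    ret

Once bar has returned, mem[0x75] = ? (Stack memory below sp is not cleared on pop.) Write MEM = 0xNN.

prologue: push r1 -> mem[0x76]=0x66, sp=0x76
prologue: push r2 -> mem[0x75]=0x2b, sp=0x75
prologue: push r4 -> mem[0x74]=0x49, sp=0x74
body[0] mov  r2, #0xff -> r2=0xff
body[1] mov  r4, #0x90 -> r4=0x90
body[2] add  r0, r2, #61 -> r0=0x3c
body[3] mov  r4, r0 -> r4=0x3c
body[4] sub  r3, r4, r3 -> r3=0xad
body[5] mov  r4, r0 -> r4=0x3c
body[6] xor  r0, r2, r1 -> r0=0x99
body[7] sub  r1, r4, r0 -> r1=0xa3
epilogue: pop r4=0x49, sp=0x75
epilogue: pop r2=0x2b, sp=0x76
epilogue: pop r1=0x66, sp=0x77
prologue pushed ['r1', 'r2', 'r4'] at ['0x76', '0x75', '0x74']

MEM = 0x2b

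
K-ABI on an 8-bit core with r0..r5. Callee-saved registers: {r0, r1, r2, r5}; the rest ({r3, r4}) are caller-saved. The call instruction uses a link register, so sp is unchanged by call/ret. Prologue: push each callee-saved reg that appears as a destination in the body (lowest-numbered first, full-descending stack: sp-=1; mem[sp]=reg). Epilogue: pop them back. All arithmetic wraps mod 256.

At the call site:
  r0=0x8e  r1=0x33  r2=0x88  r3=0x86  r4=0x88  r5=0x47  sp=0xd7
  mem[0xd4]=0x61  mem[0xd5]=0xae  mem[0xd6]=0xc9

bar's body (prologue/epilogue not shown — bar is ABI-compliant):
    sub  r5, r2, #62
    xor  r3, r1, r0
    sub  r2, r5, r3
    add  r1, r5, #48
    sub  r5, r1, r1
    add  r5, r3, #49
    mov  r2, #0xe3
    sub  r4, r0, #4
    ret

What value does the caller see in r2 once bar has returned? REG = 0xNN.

prologue: push r1 -> mem[0xd6]=0x33, sp=0xd6
prologue: push r2 -> mem[0xd5]=0x88, sp=0xd5
prologue: push r5 -> mem[0xd4]=0x47, sp=0xd4
body[0] sub  r5, r2, #62 -> r5=0x4a
body[1] xor  r3, r1, r0 -> r3=0xbd
body[2] sub  r2, r5, r3 -> r2=0x8d
body[3] add  r1, r5, #48 -> r1=0x7a
body[4] sub  r5, r1, r1 -> r5=0x00
body[5] add  r5, r3, #49 -> r5=0xee
body[6] mov  r2, #0xe3 -> r2=0xe3
body[7] sub  r4, r0, #4 -> r4=0x8a
epilogue: pop r5=0x47, sp=0xd5
epilogue: pop r2=0x88, sp=0xd6
epilogue: pop r1=0x33, sp=0xd7
r2 is callee-saved -> restored

REG = 0x88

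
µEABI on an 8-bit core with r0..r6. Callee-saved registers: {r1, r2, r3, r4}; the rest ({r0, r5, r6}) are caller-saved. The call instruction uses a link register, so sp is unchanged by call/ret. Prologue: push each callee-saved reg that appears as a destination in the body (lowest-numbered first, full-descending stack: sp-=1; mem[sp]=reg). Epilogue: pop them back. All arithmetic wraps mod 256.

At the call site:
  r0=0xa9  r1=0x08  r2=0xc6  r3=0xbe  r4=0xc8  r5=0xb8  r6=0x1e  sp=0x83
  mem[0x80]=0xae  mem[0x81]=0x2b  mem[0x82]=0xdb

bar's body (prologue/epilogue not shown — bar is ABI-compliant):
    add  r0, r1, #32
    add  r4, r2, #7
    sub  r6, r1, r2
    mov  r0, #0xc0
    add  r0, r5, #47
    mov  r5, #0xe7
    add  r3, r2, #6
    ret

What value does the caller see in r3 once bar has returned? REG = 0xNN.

prologue: push r3 → mem[0x82]=0xbe, sp=0x82
prologue: push r4 → mem[0x81]=0xc8, sp=0x81
body[0] add  r0, r1, #32 → r0=0x28
body[1] add  r4, r2, #7 → r4=0xcd
body[2] sub  r6, r1, r2 → r6=0x42
body[3] mov  r0, #0xc0 → r0=0xc0
body[4] add  r0, r5, #47 → r0=0xe7
body[5] mov  r5, #0xe7 → r5=0xe7
body[6] add  r3, r2, #6 → r3=0xcc
epilogue: pop r4=0xc8, sp=0x82
epilogue: pop r3=0xbe, sp=0x83
r3 is callee-saved → restored

REG = 0xbe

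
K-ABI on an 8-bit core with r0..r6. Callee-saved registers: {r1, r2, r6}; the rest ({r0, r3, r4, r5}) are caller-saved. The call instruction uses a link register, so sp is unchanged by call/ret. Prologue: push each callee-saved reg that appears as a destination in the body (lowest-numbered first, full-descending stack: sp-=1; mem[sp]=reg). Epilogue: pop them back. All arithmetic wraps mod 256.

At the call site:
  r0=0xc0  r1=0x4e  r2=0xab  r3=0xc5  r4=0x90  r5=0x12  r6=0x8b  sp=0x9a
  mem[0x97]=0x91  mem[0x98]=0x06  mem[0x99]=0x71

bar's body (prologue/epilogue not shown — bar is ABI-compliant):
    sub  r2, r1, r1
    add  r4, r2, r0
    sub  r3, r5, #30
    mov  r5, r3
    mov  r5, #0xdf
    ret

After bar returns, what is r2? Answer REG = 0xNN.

REG = 0xab

prologue: push r2 -> mem[0x99]=0xab, sp=0x99
body[0] sub  r2, r1, r1 -> r2=0x00
body[1] add  r4, r2, r0 -> r4=0xc0
body[2] sub  r3, r5, #30 -> r3=0xf4
body[3] mov  r5, r3 -> r5=0xf4
body[4] mov  r5, #0xdf -> r5=0xdf
epilogue: pop r2=0xab, sp=0x9a
r2 is callee-saved -> restored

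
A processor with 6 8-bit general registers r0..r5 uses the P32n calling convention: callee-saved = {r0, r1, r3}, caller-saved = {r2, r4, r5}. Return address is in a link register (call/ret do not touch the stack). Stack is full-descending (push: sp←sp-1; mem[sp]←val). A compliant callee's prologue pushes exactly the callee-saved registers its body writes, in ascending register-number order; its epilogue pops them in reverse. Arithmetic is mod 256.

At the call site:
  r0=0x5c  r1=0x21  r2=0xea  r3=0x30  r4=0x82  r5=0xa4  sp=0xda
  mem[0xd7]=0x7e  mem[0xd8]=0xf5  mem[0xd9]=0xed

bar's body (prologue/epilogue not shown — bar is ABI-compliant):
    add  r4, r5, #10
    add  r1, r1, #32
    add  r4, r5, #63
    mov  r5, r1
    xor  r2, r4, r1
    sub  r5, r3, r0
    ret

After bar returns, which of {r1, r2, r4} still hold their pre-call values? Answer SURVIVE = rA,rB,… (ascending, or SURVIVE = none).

SURVIVE = r1

prologue: push r1 -> mem[0xd9]=0x21, sp=0xd9
body[0] add  r4, r5, #10 -> r4=0xae
body[1] add  r1, r1, #32 -> r1=0x41
body[2] add  r4, r5, #63 -> r4=0xe3
body[3] mov  r5, r1 -> r5=0x41
body[4] xor  r2, r4, r1 -> r2=0xa2
body[5] sub  r5, r3, r0 -> r5=0xd4
epilogue: pop r1=0x21, sp=0xda
r1: callee-saved, written=True
r2: caller-saved, written=True
r4: caller-saved, written=True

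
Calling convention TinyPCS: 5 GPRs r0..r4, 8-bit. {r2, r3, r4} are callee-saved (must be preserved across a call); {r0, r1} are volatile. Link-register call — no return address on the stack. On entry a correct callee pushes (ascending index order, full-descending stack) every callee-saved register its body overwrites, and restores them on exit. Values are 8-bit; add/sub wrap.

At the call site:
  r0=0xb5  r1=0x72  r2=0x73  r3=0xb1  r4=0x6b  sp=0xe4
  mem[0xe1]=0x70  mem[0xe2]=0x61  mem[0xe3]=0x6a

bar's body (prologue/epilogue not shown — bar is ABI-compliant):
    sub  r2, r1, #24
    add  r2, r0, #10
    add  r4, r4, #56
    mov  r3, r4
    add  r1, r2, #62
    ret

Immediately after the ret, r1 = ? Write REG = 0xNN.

REG = 0xfd

prologue: push r2 → mem[0xe3]=0x73, sp=0xe3
prologue: push r3 → mem[0xe2]=0xb1, sp=0xe2
prologue: push r4 → mem[0xe1]=0x6b, sp=0xe1
body[0] sub  r2, r1, #24 → r2=0x5a
body[1] add  r2, r0, #10 → r2=0xbf
body[2] add  r4, r4, #56 → r4=0xa3
body[3] mov  r3, r4 → r3=0xa3
body[4] add  r1, r2, #62 → r1=0xfd
epilogue: pop r4=0x6b, sp=0xe2
epilogue: pop r3=0xb1, sp=0xe3
epilogue: pop r2=0x73, sp=0xe4
r1 is caller-saved → body value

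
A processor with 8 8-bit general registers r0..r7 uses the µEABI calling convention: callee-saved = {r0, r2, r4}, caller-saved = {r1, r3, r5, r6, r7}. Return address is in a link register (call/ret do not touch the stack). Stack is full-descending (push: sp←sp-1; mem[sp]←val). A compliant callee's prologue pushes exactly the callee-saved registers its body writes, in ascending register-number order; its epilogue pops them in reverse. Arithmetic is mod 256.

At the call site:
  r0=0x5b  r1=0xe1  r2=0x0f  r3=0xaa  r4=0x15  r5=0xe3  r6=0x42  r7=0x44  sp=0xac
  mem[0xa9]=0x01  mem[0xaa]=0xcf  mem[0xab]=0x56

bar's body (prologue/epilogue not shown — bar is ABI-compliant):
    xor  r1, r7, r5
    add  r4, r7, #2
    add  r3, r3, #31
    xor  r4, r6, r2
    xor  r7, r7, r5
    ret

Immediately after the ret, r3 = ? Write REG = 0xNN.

prologue: push r4 -> mem[0xab]=0x15, sp=0xab
body[0] xor  r1, r7, r5 -> r1=0xa7
body[1] add  r4, r7, #2 -> r4=0x46
body[2] add  r3, r3, #31 -> r3=0xc9
body[3] xor  r4, r6, r2 -> r4=0x4d
body[4] xor  r7, r7, r5 -> r7=0xa7
epilogue: pop r4=0x15, sp=0xac
r3 is caller-saved -> body value

REG = 0xc9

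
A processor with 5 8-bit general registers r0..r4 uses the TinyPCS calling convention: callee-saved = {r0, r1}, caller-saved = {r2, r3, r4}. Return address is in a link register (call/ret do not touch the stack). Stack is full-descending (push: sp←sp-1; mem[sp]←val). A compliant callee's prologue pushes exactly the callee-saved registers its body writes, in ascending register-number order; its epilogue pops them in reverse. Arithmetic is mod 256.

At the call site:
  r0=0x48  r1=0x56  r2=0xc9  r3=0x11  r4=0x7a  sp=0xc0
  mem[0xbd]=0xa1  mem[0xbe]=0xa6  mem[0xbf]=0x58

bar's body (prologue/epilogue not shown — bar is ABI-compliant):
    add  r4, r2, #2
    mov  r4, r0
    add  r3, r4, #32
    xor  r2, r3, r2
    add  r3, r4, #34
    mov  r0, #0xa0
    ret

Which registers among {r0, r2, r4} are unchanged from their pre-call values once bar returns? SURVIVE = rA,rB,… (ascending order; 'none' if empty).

prologue: push r0 → mem[0xbf]=0x48, sp=0xbf
body[0] add  r4, r2, #2 → r4=0xcb
body[1] mov  r4, r0 → r4=0x48
body[2] add  r3, r4, #32 → r3=0x68
body[3] xor  r2, r3, r2 → r2=0xa1
body[4] add  r3, r4, #34 → r3=0x6a
body[5] mov  r0, #0xa0 → r0=0xa0
epilogue: pop r0=0x48, sp=0xc0
r0: callee-saved, written=True
r2: caller-saved, written=True
r4: caller-saved, written=True

SURVIVE = r0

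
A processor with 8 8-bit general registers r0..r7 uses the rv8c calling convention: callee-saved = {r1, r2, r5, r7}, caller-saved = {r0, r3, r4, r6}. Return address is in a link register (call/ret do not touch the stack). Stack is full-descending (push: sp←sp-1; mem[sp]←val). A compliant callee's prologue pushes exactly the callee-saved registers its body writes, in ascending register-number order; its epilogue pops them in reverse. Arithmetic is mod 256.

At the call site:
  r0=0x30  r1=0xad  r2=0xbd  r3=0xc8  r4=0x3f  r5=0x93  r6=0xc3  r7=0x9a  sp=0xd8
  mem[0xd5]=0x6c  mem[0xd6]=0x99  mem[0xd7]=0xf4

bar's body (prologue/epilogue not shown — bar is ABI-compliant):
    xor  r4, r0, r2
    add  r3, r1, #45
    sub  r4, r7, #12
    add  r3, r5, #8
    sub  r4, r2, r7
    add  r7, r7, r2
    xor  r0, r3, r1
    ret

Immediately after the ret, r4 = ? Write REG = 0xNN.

prologue: push r7 -> mem[0xd7]=0x9a, sp=0xd7
body[0] xor  r4, r0, r2 -> r4=0x8d
body[1] add  r3, r1, #45 -> r3=0xda
body[2] sub  r4, r7, #12 -> r4=0x8e
body[3] add  r3, r5, #8 -> r3=0x9b
body[4] sub  r4, r2, r7 -> r4=0x23
body[5] add  r7, r7, r2 -> r7=0x57
body[6] xor  r0, r3, r1 -> r0=0x36
epilogue: pop r7=0x9a, sp=0xd8
r4 is caller-saved -> body value

REG = 0x23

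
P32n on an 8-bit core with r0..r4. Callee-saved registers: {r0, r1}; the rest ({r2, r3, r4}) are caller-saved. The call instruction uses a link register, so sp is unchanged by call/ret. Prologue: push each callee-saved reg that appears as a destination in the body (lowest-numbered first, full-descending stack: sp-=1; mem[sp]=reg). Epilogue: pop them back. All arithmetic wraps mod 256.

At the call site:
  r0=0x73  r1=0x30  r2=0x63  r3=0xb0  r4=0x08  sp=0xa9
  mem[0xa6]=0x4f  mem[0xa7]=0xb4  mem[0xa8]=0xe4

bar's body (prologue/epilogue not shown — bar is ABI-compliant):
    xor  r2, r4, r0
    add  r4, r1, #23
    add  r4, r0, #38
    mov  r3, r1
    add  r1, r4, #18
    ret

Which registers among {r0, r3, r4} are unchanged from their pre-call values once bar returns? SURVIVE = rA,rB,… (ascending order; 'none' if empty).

SURVIVE = r0

prologue: push r1 -> mem[0xa8]=0x30, sp=0xa8
body[0] xor  r2, r4, r0 -> r2=0x7b
body[1] add  r4, r1, #23 -> r4=0x47
body[2] add  r4, r0, #38 -> r4=0x99
body[3] mov  r3, r1 -> r3=0x30
body[4] add  r1, r4, #18 -> r1=0xab
epilogue: pop r1=0x30, sp=0xa9
r0: callee-saved, written=False
r3: caller-saved, written=True
r4: caller-saved, written=True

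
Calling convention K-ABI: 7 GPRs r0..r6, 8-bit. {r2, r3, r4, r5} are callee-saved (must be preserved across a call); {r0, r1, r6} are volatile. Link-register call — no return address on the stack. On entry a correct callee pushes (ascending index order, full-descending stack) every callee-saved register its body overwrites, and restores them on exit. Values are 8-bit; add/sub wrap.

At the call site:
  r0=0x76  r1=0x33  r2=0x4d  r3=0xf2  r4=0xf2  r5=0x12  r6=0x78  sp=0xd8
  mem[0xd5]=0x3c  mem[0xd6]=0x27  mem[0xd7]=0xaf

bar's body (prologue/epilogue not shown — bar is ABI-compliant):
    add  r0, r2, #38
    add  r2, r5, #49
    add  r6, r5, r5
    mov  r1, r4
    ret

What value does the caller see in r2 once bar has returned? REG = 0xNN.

REG = 0x4d

prologue: push r2 → mem[0xd7]=0x4d, sp=0xd7
body[0] add  r0, r2, #38 → r0=0x73
body[1] add  r2, r5, #49 → r2=0x43
body[2] add  r6, r5, r5 → r6=0x24
body[3] mov  r1, r4 → r1=0xf2
epilogue: pop r2=0x4d, sp=0xd8
r2 is callee-saved → restored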